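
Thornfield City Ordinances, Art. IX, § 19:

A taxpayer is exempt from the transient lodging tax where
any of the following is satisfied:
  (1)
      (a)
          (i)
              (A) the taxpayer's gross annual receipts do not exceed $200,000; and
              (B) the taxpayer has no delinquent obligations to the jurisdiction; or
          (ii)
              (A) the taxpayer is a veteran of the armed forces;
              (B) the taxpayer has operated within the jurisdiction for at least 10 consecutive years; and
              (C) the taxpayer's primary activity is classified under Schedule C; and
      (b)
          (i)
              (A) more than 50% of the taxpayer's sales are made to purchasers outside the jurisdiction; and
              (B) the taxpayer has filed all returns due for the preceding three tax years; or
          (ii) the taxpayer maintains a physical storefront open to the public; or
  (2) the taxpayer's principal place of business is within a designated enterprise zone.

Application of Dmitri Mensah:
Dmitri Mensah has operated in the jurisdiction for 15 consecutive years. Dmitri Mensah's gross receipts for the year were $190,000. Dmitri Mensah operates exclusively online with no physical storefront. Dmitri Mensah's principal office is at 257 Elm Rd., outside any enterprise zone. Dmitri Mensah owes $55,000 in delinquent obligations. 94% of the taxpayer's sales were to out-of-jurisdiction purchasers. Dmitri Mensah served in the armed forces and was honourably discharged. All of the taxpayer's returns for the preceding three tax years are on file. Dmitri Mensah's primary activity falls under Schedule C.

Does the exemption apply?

(A) receipts ≤ $200,000 — satisfied.
(B) no delinquency — not satisfied.
(i): T AND F → false.
(A) veteran — satisfied.
(B) ≥ 10 yrs in jurisdiction — met.
(C) Schedule C activity — met.
So (ii) is satisfied (T AND T AND T).
So (a) is satisfied (F OR T).
(A) >50% out-of-jur. sales — met.
(B) returns current — satisfied.
So (i) is satisfied (T AND T).
(ii) has storefront — fails.
(b) = T OR F = true.
(1): T AND T → true.
(2) in enterprise zone — not met.
Overall: T OR F → true.

Yes — exempt.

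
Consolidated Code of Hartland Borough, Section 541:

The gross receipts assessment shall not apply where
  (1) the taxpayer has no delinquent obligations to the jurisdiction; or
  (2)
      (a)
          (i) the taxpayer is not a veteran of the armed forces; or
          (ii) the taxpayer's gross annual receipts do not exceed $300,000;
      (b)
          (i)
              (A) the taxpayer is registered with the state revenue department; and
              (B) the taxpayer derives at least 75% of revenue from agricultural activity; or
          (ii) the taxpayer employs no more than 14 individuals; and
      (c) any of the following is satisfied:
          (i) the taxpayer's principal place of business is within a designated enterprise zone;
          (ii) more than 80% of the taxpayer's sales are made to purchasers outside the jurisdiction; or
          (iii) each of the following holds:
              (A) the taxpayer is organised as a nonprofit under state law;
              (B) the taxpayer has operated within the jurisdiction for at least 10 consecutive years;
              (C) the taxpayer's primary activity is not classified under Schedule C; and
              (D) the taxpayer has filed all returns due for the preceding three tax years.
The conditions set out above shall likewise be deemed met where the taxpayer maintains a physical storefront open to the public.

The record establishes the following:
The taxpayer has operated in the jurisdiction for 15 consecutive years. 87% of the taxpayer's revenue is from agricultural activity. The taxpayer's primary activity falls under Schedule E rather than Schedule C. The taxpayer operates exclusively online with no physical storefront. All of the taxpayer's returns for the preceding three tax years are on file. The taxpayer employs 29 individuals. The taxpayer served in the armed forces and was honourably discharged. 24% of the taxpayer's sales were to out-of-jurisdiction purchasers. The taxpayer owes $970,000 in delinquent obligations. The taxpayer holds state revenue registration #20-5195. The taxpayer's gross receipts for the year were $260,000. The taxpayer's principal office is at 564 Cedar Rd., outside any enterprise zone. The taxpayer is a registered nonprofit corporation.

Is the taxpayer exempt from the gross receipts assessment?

Yes — exempt.

(1) no delinquency — not satisfied.
(i) not (veteran) — not satisfied.
(ii) receipts ≤ $300,000 — holds.
(a) = F OR T = true.
(A) state-registered — holds.
(B) ≥75% agricultural — satisfied.
So (i) is satisfied (T AND T).
(ii) ≤ 14 employees — fails.
So (b) is satisfied (T OR F).
(i) in enterprise zone — not satisfied.
(ii) >80% out-of-jur. sales — fails.
(A) nonprofit — satisfied.
(B) ≥ 10 yrs in jurisdiction — met.
(C) not (Schedule C activity) — satisfied.
(D) returns current — met.
(iii) = T AND T AND T AND T = true.
(c) = F OR F OR T = true.
(2) = T AND T AND T = true.
Overall: F OR T → true.
Exception (has storefront) — not satisfied.
Result: main true OR exception false → true.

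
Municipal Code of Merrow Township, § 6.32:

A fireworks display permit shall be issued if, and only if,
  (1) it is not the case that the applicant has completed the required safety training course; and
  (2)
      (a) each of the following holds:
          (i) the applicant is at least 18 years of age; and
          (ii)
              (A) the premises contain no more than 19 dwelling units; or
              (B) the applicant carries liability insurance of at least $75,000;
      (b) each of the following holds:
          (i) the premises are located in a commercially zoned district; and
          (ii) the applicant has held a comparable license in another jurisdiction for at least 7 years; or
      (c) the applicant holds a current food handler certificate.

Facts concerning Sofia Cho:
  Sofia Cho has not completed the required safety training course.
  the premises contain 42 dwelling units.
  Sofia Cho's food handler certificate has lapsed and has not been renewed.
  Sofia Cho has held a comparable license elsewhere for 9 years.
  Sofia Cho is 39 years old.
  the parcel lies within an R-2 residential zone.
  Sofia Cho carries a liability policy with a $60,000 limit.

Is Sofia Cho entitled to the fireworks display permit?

(1) not (safety training) — satisfied.
(i) age ≥ 18 — met.
(A) ≤ 19 units — not satisfied.
(B) insurance ≥ $75,000 — not satisfied.
So (ii) is not satisfied (F OR F).
So (a) is not satisfied (T AND F).
(i) commercially zoned — not satisfied.
(ii) prior license ≥ 7 yr — satisfied.
(b): F AND T → false.
(c) food handler cert. — not met.
So (2) is not satisfied (F OR F OR F).
Overall: T AND F → false.

No — denied.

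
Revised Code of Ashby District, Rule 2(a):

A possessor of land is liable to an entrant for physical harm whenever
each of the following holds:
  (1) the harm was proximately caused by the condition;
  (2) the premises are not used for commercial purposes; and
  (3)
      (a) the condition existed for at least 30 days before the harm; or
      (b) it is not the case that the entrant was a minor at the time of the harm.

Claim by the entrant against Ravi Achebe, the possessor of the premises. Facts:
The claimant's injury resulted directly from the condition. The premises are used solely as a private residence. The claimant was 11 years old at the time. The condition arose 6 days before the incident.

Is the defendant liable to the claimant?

No — not liable.

(1) proximate cause — met.
(2) not (commercial use) — holds.
(a) condition ≥30 days old — not satisfied.
(b) not (entrant a minor) — not met.
(3): F OR F → false.
Overall = T AND T AND F = false.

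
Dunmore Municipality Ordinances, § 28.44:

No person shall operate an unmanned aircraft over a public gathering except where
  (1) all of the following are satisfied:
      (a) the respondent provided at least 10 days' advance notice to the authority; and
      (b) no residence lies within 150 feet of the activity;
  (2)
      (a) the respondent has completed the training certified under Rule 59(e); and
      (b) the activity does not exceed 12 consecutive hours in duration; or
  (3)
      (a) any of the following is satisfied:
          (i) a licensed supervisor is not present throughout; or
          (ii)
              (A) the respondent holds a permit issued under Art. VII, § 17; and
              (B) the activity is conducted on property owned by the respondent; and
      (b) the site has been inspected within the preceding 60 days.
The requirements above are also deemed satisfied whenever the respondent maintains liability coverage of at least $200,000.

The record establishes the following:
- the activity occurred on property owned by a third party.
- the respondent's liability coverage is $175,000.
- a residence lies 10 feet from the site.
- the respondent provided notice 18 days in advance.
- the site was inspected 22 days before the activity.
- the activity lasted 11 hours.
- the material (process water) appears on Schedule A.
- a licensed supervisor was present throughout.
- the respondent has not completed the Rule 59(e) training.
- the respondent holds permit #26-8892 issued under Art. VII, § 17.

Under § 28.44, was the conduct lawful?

(a) ≥10 days' notice — satisfied.
(b) no residence in 150 ft — not met.
(1): T AND F → false.
(a) training certified — not met.
(b) ≤ 12 hrs duration — holds.
So (2) is not satisfied (F AND T).
(i) not (supervisor present) — fails.
(A) holds permit — holds.
(B) own property — fails.
(ii): T AND F → false.
(a): F OR F → false.
(b) site inspected — satisfied.
(3) = F AND T = false.
Overall = F OR F OR F = false.
Exception (coverage ≥ $200,000) — not satisfied.
Result: main false OR exception false → false.

No — unlawful.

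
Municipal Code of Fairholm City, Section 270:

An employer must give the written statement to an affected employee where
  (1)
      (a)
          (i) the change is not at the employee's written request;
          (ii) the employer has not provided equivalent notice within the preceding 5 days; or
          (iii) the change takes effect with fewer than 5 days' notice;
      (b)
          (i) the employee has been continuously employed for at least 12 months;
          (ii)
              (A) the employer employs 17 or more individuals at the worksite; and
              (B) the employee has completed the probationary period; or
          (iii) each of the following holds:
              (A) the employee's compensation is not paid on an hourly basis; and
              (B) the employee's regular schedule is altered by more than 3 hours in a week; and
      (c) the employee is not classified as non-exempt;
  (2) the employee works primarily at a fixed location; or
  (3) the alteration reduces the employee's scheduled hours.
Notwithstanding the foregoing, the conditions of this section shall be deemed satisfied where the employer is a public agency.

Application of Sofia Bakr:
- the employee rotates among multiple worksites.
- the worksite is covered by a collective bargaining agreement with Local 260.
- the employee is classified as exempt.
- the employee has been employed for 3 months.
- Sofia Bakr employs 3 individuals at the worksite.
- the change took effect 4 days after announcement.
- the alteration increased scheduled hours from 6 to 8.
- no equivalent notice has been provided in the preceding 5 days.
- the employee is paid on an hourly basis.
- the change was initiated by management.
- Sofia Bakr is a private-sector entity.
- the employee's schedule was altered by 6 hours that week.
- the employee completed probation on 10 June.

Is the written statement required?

No — not required.

(i) not employee-requested — holds.
(ii) no recent notice — satisfied.
(iii) < 5 days' notice — met.
(a): T OR T OR T → true.
(i) tenure ≥ 12 mo. — not satisfied.
(A) ≥ 17 at site — not met.
(B) past probation — satisfied.
(ii): F AND T → false.
(A) not (hourly-paid) — not met.
(B) schedule shift > 3h — satisfied.
So (iii) is not satisfied (F AND T).
(b): F OR F OR F → false.
(c) not (non-exempt) — satisfied.
So (1) is not satisfied (T AND F AND T).
(2) fixed location — not met.
(3) hours reduced — not satisfied.
So Overall is not satisfied (F OR F OR F).
Exception (public agency) — not satisfied.
Result: main false OR exception false → false.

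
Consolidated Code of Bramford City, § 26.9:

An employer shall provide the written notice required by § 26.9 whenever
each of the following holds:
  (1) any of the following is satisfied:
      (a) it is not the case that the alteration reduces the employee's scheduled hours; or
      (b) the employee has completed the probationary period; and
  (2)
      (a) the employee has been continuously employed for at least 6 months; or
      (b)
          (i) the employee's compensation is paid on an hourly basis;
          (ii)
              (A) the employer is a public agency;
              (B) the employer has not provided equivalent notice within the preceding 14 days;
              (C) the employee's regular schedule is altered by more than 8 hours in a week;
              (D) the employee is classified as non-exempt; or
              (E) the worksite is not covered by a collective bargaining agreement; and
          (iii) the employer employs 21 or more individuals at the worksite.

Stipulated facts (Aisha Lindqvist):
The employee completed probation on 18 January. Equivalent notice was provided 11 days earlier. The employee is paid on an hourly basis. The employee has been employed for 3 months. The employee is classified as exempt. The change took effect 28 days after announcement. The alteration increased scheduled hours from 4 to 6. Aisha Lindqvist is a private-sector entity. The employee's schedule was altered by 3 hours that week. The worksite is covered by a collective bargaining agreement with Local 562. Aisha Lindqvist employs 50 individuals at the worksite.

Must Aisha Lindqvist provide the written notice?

No — not required.

(a) not (hours reduced) — holds.
(b) past probation — holds.
(1): T OR T → true.
(a) tenure ≥ 6 mo. — fails.
(i) hourly-paid — holds.
(A) public agency — not satisfied.
(B) no recent notice — fails.
(C) schedule shift > 8h — not met.
(D) non-exempt — not satisfied.
(E) no CBA — not met.
(ii) = F OR F OR F OR F OR F = false.
(iii) ≥ 21 at site — satisfied.
(b) = T AND F AND T = false.
So (2) is not satisfied (F OR F).
Overall: T AND F → false.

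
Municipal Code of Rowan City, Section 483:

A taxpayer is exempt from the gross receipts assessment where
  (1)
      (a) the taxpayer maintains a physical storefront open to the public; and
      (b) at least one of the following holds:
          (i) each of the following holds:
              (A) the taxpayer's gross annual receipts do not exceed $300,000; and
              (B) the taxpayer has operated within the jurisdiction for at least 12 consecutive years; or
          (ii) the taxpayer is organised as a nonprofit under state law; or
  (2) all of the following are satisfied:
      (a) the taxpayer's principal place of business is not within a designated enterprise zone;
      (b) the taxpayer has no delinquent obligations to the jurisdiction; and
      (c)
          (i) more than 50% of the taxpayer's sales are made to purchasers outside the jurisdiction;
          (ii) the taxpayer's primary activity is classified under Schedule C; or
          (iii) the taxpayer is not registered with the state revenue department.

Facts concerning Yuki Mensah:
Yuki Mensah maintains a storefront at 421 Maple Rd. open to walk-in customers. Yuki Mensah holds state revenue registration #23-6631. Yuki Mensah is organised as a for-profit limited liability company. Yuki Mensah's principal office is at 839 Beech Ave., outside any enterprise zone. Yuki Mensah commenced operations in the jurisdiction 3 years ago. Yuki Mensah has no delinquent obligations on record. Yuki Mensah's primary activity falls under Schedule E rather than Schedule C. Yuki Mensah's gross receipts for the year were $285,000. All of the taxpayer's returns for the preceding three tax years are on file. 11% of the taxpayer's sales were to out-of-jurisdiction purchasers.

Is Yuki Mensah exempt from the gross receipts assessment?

(a) has storefront — satisfied.
(A) receipts ≤ $300,000 — satisfied.
(B) ≥ 12 yrs in jurisdiction — not satisfied.
So (i) is not satisfied (T AND F).
(ii) nonprofit — not met.
(b): F OR F → false.
(1) = T AND F = false.
(a) not (in enterprise zone) — satisfied.
(b) no delinquency — satisfied.
(i) >50% out-of-jur. sales — not met.
(ii) Schedule C activity — not satisfied.
(iii) not (state-registered) — not met.
(c) = F OR F OR F = false.
So (2) is not satisfied (T AND T AND F).
Overall: F OR F → false.

No — not exempt.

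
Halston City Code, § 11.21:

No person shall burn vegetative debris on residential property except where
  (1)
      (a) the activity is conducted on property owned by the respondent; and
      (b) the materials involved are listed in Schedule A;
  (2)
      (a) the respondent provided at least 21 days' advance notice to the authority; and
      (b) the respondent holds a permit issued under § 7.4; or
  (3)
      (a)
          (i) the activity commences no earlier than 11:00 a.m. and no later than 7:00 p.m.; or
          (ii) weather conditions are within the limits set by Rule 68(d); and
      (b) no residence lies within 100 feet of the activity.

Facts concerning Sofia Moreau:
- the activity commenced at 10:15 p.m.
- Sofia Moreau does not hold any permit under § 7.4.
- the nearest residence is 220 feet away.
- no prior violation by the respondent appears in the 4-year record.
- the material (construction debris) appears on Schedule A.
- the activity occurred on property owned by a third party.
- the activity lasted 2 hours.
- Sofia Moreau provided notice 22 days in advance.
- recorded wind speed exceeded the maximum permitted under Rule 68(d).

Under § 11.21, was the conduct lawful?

No — unlawful.

(a) own property — fails.
(b) Schedule A material — holds.
So (1) is not satisfied (F AND T).
(a) ≥21 days' notice — met.
(b) holds permit — fails.
So (2) is not satisfied (T AND F).
(i) start within hours — not met.
(ii) weather ok — fails.
So (a) is not satisfied (F OR F).
(b) no residence in 100 ft — satisfied.
(3): F AND T → false.
Overall: F OR F OR F → false.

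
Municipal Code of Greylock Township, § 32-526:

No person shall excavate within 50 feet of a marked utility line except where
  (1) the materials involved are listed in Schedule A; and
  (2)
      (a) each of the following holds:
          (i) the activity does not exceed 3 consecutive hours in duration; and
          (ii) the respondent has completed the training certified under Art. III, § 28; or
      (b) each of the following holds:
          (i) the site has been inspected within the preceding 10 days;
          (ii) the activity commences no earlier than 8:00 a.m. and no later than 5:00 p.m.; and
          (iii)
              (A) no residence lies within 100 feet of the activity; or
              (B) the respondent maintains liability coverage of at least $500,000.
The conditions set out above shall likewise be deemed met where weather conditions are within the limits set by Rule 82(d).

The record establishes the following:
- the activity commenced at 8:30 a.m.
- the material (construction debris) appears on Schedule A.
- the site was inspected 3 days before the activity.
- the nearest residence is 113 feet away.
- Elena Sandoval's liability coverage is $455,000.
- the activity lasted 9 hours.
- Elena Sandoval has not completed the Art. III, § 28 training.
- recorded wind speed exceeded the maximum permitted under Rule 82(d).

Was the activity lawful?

(1) Schedule A material — met.
(i) ≤ 3 hrs duration — not met.
(ii) training certified — not satisfied.
(a) = F AND F = false.
(i) site inspected — met.
(ii) start within hours — satisfied.
(A) no residence in 100 ft — holds.
(B) coverage ≥ $500,000 — fails.
(iii) = T OR F = true.
So (b) is satisfied (T AND T AND T).
(2): F OR T → true.
So Overall is satisfied (T AND T).
Exception (weather ok) — not satisfied.
Result: main true OR exception false → true.

Yes — lawful.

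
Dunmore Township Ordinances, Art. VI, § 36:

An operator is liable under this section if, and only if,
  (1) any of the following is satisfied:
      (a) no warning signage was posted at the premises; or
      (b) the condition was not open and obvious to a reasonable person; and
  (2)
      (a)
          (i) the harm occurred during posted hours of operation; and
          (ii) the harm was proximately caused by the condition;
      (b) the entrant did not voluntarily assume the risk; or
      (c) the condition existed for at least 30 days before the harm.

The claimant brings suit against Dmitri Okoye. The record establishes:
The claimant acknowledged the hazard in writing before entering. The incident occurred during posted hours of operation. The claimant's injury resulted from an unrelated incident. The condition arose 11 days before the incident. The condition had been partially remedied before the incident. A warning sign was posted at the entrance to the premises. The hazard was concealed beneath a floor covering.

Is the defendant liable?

No — not liable.

(a) no signage posted — not met.
(b) not open/obvious — met.
So (1) is satisfied (F OR T).
(i) during posted hours — satisfied.
(ii) proximate cause — not met.
(a): T AND F → false.
(b) no assumed risk — not met.
(c) condition ≥30 days old — not satisfied.
So (2) is not satisfied (F OR F OR F).
Overall: T AND F → false.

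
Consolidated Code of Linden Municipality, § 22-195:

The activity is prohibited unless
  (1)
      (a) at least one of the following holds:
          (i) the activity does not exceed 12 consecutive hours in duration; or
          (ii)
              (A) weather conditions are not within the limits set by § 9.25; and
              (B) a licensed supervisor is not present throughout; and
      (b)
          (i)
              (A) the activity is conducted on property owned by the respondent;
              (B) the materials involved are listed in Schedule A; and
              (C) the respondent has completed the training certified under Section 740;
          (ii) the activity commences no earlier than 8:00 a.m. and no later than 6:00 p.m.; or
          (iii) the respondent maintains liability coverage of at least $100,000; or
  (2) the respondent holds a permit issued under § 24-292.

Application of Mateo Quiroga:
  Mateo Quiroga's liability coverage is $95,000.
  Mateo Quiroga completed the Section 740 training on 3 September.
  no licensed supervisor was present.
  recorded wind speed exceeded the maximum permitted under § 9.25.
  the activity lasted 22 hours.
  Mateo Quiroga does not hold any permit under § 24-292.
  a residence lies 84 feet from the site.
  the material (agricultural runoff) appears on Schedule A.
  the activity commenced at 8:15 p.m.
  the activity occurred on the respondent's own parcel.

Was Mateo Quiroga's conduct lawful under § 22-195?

(i) ≤ 12 hrs duration — not met.
(A) not (weather ok) — met.
(B) not (supervisor present) — satisfied.
(ii) = T AND T = true.
(a): F OR T → true.
(A) own property — met.
(B) Schedule A material — holds.
(C) training certified — satisfied.
(i): T AND T AND T → true.
(ii) start within hours — not met.
(iii) coverage ≥ $100,000 — fails.
(b) = T OR F OR F = true.
(1) = T AND T = true.
(2) holds permit — not satisfied.
Overall = T OR F = true.

Yes — lawful.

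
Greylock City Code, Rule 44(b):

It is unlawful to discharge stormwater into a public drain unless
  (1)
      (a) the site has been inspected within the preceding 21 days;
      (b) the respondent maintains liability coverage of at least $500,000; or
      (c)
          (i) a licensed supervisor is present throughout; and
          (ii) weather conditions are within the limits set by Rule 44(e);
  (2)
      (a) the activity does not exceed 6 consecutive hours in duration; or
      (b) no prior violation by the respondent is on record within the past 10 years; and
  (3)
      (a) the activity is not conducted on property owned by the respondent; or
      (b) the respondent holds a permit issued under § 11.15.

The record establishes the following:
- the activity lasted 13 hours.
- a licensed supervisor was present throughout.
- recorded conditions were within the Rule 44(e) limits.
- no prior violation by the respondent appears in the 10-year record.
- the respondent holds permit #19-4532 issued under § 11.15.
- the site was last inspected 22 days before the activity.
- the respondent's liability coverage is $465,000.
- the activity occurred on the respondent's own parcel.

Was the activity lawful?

Yes — lawful.

(a) site inspected — not satisfied.
(b) coverage ≥ $500,000 — fails.
(i) supervisor present — met.
(ii) weather ok — holds.
(c) = T AND T = true.
(1): F OR F OR T → true.
(a) ≤ 6 hrs duration — not met.
(b) no prior violation — satisfied.
(2): F OR T → true.
(a) not (own property) — not satisfied.
(b) holds permit — holds.
So (3) is satisfied (F OR T).
Overall = T AND T AND T = true.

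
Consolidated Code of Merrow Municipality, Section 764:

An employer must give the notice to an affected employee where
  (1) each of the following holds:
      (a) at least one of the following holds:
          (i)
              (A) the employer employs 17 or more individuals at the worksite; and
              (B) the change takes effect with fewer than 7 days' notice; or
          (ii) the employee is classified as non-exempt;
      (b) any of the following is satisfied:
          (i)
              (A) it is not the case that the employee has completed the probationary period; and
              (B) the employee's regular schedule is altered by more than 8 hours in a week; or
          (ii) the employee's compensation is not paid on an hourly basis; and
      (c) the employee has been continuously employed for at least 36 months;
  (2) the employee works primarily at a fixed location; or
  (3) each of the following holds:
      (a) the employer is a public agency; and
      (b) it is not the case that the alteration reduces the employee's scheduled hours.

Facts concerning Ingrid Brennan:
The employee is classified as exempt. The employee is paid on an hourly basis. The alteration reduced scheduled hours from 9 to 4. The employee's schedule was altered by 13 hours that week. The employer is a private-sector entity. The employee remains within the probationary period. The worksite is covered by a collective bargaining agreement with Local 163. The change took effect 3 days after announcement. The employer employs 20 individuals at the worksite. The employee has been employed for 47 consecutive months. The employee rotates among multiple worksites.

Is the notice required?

Yes — required.

(A) ≥ 17 at site — met.
(B) < 7 days' notice — met.
So (i) is satisfied (T AND T).
(ii) non-exempt — not satisfied.
(a) = T OR F = true.
(A) not (past probation) — met.
(B) schedule shift > 8h — met.
So (i) is satisfied (T AND T).
(ii) not (hourly-paid) — not met.
(b) = T OR F = true.
(c) tenure ≥ 36 mo. — satisfied.
(1) = T AND T AND T = true.
(2) fixed location — not satisfied.
(a) public agency — fails.
(b) not (hours reduced) — fails.
(3) = F AND F = false.
Overall: T OR F OR F → true.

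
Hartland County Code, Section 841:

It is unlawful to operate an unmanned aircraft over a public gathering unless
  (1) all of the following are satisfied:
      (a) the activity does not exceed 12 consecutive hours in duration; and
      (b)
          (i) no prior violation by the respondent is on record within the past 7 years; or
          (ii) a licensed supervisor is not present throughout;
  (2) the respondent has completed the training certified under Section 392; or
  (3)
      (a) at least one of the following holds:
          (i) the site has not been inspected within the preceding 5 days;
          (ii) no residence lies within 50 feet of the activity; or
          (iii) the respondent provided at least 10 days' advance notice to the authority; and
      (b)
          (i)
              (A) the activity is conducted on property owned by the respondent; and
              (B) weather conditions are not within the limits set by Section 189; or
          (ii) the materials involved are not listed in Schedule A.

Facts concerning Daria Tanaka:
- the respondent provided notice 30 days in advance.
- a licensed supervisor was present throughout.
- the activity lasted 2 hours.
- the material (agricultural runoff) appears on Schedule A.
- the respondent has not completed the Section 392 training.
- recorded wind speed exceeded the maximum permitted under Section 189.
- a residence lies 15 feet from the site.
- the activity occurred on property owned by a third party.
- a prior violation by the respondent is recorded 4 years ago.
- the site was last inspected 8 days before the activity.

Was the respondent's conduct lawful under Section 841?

(a) ≤ 12 hrs duration — met.
(i) no prior violation — not met.
(ii) not (supervisor present) — fails.
(b) = F OR F = false.
So (1) is not satisfied (T AND F).
(2) training certified — not satisfied.
(i) not (site inspected) — satisfied.
(ii) no residence in 50 ft — not satisfied.
(iii) ≥10 days' notice — holds.
So (a) is satisfied (T OR F OR T).
(A) own property — fails.
(B) not (weather ok) — holds.
(i) = F AND T = false.
(ii) not (Schedule A material) — fails.
(b) = F OR F = false.
(3) = T AND F = false.
Overall = F OR F OR F = false.

No — unlawful.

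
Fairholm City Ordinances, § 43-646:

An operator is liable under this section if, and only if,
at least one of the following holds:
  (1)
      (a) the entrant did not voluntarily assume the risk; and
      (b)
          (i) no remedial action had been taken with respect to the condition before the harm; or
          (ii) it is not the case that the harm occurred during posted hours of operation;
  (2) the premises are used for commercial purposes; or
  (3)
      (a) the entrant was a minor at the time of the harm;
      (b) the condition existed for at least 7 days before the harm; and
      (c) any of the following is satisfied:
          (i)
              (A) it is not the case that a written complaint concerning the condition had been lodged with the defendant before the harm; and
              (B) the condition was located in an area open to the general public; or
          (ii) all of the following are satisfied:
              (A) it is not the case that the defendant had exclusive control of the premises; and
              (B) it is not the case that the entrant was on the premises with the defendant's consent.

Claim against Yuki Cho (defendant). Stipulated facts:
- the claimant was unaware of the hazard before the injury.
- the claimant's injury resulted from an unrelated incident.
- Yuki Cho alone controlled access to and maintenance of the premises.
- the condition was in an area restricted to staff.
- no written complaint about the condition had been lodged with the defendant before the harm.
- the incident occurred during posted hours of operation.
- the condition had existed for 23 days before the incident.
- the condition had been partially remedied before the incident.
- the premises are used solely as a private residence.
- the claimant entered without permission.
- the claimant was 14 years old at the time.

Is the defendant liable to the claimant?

(a) no assumed risk — holds.
(i) no remedial action — not met.
(ii) not (during posted hours) — fails.
(b): F OR F → false.
(1): T AND F → false.
(2) commercial use — not met.
(a) entrant a minor — met.
(b) condition ≥7 days old — met.
(A) not (complaint lodged) — met.
(B) public area — not met.
(i): T AND F → false.
(A) not (exclusive control) — not satisfied.
(B) not (consent to enter) — met.
(ii) = F AND T = false.
(c): F OR F → false.
So (3) is not satisfied (T AND T AND F).
So Overall is not satisfied (F OR F OR F).

No — not liable.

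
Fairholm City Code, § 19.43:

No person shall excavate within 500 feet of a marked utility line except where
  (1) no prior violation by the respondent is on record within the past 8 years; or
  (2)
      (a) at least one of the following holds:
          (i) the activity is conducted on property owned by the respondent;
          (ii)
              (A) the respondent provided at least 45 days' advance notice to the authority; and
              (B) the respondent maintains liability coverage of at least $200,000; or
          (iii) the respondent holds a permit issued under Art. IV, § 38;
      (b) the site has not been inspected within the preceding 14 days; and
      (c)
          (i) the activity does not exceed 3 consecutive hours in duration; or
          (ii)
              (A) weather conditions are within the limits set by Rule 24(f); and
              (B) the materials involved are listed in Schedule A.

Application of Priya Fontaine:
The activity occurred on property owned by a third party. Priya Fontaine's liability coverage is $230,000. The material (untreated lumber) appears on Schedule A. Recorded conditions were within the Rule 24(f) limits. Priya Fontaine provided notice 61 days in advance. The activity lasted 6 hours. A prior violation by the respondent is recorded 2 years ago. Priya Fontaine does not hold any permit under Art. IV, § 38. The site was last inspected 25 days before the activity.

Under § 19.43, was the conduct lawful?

Yes — lawful.

(1) no prior violation — not satisfied.
(i) own property — not satisfied.
(A) ≥45 days' notice — holds.
(B) coverage ≥ $200,000 — met.
(ii): T AND T → true.
(iii) holds permit — not satisfied.
(a): F OR T OR F → true.
(b) not (site inspected) — met.
(i) ≤ 3 hrs duration — not satisfied.
(A) weather ok — met.
(B) Schedule A material — met.
(ii): T AND T → true.
(c) = F OR T = true.
(2): T AND T AND T → true.
Overall: F OR T → true.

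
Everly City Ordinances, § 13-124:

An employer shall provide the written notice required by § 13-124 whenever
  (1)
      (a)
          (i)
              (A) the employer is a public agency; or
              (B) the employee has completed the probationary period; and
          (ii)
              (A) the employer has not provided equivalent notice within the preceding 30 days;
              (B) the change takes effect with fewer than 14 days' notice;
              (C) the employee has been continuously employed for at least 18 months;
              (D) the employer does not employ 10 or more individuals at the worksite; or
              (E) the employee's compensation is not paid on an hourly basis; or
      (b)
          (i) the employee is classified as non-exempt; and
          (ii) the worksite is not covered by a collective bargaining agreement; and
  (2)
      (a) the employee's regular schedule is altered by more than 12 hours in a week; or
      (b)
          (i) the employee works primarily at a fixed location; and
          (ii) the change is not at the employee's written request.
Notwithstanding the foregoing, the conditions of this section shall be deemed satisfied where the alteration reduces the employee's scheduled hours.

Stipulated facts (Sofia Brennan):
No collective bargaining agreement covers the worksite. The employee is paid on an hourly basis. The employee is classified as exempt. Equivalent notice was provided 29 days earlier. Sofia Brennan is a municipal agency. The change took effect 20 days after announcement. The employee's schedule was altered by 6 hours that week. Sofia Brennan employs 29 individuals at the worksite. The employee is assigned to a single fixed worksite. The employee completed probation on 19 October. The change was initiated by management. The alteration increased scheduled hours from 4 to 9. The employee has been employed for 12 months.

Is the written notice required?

No — not required.

(A) public agency — holds.
(B) past probation — satisfied.
(i): T OR T → true.
(A) no recent notice — fails.
(B) < 14 days' notice — not met.
(C) tenure ≥ 18 mo. — fails.
(D) not (≥ 10 at site) — not satisfied.
(E) not (hourly-paid) — not satisfied.
So (ii) is not satisfied (F OR F OR F OR F OR F).
So (a) is not satisfied (T AND F).
(i) non-exempt — not satisfied.
(ii) no CBA — holds.
(b): F AND T → false.
(1) = F OR F = false.
(a) schedule shift > 12h — not satisfied.
(i) fixed location — satisfied.
(ii) not employee-requested — met.
(b) = T AND T = true.
(2) = F OR T = true.
So Overall is not satisfied (F AND T).
Exception (hours reduced) — not satisfied.
Result: main false OR exception false → false.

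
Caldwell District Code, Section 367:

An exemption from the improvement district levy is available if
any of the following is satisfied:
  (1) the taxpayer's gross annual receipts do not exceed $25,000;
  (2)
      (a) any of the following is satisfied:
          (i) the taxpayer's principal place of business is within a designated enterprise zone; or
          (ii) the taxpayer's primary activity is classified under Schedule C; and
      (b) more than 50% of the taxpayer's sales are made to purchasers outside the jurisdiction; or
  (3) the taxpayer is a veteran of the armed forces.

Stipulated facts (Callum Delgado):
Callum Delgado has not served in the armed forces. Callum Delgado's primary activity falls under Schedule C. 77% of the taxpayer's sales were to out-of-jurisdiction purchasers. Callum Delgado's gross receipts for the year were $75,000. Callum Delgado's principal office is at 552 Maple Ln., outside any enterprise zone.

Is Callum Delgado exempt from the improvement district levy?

Yes — exempt.

(1) receipts ≤ $25,000 — not satisfied.
(i) in enterprise zone — not satisfied.
(ii) Schedule C activity — satisfied.
(a): F OR T → true.
(b) >50% out-of-jur. sales — holds.
So (2) is satisfied (T AND T).
(3) veteran — fails.
Overall = F OR T OR F = true.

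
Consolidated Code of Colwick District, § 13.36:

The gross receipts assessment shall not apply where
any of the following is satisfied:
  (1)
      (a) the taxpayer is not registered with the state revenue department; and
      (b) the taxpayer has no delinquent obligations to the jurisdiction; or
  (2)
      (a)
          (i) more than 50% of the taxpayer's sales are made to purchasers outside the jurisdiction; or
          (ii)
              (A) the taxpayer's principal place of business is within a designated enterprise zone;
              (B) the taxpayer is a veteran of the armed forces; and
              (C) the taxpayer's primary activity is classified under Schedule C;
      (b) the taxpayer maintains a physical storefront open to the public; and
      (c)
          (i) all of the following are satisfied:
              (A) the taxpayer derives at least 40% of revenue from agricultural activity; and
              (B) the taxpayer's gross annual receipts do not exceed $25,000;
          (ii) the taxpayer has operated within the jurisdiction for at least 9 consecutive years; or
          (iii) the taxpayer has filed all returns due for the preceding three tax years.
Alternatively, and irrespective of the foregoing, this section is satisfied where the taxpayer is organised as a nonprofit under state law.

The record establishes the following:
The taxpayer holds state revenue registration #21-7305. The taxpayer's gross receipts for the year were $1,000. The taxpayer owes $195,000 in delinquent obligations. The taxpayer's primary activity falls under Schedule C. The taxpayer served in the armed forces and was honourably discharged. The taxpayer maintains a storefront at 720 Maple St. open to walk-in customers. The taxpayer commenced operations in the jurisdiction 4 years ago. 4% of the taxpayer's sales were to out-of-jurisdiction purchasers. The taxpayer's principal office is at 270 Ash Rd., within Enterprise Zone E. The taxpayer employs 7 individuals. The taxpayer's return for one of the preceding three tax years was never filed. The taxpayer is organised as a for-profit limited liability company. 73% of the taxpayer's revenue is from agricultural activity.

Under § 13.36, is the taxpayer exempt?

Yes — exempt.

(a) not (state-registered) — not met.
(b) no delinquency — not met.
(1) = F AND F = false.
(i) >50% out-of-jur. sales — not met.
(A) in enterprise zone — satisfied.
(B) veteran — met.
(C) Schedule C activity — holds.
So (ii) is satisfied (T AND T AND T).
So (a) is satisfied (F OR T).
(b) has storefront — holds.
(A) ≥40% agricultural — satisfied.
(B) receipts ≤ $25,000 — holds.
(i): T AND T → true.
(ii) ≥ 9 yrs in jurisdiction — not satisfied.
(iii) returns current — not satisfied.
So (c) is satisfied (T OR F OR F).
(2): T AND T AND T → true.
Overall = F OR T = true.
Exception (nonprofit) — not satisfied.
Result: main true OR exception false → true.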